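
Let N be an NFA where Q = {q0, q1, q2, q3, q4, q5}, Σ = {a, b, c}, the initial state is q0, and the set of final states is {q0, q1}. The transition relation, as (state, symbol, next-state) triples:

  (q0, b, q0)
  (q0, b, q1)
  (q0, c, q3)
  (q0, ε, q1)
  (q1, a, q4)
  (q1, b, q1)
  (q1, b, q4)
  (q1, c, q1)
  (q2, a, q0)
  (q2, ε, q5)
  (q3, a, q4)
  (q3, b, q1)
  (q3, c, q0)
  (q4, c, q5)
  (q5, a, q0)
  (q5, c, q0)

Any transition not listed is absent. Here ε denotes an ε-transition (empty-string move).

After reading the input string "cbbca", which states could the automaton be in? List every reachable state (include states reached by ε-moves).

Start: ε-closure({q0}) = {q0, q1}.
Read 'c': q0→{q3}, q1→{q1}; now {q1, q3}.
Read 'b': q1→{q1, q4}, q3→{q1}; now {q1, q4}.
Read 'b': q1→{q1, q4}, q4→∅; now {q1, q4}.
Read 'c': q1→{q1}, q4→{q5}; now {q1, q5}.
Read 'a': q1→{q4}, q5→{q0}; union {q0, q4}; ε-closure = {q0, q1, q4}.

{q0, q1, q4}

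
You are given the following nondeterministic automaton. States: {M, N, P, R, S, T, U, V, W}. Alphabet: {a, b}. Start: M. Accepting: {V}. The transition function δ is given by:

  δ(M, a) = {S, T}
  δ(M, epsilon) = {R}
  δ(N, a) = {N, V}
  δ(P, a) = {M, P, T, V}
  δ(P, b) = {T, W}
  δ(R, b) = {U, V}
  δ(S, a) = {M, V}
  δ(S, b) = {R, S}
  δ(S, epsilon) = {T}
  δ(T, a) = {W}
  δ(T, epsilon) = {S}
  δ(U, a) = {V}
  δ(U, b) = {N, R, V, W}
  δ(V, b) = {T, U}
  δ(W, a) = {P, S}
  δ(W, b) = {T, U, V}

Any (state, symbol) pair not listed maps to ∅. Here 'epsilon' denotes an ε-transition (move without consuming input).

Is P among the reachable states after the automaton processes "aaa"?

Start: ε-closure({M}) = {M, R}.
Read 'a': M→{S, T}, R→∅; now {S, T}.
Read 'a': S→{M, V}, T→{W}; union {M, V, W}; ε-closure = {M, R, V, W}.
Read 'a': M→{S, T}, R→∅, V→∅, W→{P, S}; now {P, S, T}.
State P is in {P, S, T}.

Yes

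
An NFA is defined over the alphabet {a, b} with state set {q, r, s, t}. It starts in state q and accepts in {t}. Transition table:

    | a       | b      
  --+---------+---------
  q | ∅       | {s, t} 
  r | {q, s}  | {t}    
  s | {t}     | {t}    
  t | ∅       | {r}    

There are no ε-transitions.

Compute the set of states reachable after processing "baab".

∅

Start in {q}.
Read 'b': {q} → {s, t}.
Read 'a': {s, t} → {t}.
Read 'a': {t} → ∅.
The set is empty and remains empty for the remaining 1 symbol.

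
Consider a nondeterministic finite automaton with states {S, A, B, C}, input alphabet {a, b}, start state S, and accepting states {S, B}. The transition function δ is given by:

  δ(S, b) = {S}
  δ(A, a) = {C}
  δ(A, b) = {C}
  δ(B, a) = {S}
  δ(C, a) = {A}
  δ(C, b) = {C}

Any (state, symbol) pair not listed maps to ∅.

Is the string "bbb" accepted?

Yes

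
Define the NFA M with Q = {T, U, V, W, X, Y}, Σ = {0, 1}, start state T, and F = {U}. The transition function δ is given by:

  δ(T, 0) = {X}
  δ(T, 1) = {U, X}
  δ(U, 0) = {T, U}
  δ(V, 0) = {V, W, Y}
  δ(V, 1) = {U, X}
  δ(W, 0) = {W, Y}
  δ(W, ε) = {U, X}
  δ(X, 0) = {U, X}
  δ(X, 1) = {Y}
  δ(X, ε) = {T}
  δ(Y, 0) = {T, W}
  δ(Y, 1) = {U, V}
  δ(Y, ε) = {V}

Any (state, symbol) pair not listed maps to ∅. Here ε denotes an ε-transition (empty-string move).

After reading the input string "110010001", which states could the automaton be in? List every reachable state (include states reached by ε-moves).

Start in {T}.
Read '1': {T} → {T, U, X}.
Read '1': {T, U, X} → {T, U, V, X, Y}.
Read '0': {T, U, V, X, Y} → {T, U, V, W, X, Y}.
Read '0': {T, U, V, W, X, Y} → {T, U, V, W, X, Y}.
Read '1': {T, U, V, W, X, Y} → {T, U, V, X, Y}.
Read '0': {T, U, V, X, Y} → {T, U, V, W, X, Y}.
Read '0': {T, U, V, W, X, Y} → {T, U, V, W, X, Y}.
Read '0': {T, U, V, W, X, Y} → {T, U, V, W, X, Y}.
Read '1': {T, U, V, W, X, Y} → {T, U, V, X, Y}.

{T, U, V, X, Y}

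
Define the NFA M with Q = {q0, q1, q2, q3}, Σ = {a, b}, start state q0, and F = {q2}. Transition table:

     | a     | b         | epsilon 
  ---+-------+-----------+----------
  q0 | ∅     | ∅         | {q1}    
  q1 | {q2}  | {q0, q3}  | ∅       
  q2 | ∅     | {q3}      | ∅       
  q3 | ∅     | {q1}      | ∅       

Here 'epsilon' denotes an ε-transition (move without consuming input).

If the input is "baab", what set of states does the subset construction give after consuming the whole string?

Start: ε-closure({q0}) = {q0, q1}.
Read 'b': {q0, q1} → {q0, q1, q3}.
Read 'a': {q0, q1, q3} → {q2}.
Read 'a': {q2} → ∅.
The set is empty and remains empty for the remaining 1 symbol.

∅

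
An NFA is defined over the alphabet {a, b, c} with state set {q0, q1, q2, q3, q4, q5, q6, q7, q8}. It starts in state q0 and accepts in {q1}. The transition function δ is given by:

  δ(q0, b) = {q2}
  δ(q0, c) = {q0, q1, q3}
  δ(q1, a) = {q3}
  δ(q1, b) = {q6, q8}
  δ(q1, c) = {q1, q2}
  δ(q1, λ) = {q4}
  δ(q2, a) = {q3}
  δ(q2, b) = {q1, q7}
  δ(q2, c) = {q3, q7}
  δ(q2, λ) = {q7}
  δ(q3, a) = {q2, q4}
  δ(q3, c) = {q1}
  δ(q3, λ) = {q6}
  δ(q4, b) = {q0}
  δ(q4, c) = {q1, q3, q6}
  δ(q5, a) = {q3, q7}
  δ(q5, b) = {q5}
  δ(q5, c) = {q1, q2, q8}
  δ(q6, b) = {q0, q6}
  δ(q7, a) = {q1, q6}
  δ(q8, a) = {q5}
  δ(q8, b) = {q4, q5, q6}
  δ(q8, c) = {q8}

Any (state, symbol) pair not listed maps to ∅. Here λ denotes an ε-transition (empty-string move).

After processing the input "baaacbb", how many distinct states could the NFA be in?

7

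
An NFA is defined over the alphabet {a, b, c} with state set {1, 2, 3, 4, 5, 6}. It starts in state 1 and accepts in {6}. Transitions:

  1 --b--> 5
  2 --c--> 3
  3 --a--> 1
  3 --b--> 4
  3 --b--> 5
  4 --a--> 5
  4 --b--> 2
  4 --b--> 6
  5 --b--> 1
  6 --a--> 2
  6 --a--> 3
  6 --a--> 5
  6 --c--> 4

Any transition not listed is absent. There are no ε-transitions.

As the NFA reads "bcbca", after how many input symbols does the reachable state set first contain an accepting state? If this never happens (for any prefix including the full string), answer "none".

Start in {1}.
Read 'b': {1} → {5}.
Read 'c': {5} → ∅.
The set is empty and remains empty for the remaining 3 symbols.
No reachable set along the way intersects F.

none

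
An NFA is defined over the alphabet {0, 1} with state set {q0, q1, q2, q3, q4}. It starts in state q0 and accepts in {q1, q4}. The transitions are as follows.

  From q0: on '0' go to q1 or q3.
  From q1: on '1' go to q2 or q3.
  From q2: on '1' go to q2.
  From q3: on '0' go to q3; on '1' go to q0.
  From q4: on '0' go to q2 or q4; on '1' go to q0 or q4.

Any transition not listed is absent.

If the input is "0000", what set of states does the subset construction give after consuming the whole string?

Start in {q0}.
Read '0': q0→{q1, q3}; now {q1, q3}.
Read '0': q1→∅, q3→{q3}; now {q3}.
Read '0': q3→{q3}; now {q3}.
Read '0': q3→{q3}; now {q3}.

{q3}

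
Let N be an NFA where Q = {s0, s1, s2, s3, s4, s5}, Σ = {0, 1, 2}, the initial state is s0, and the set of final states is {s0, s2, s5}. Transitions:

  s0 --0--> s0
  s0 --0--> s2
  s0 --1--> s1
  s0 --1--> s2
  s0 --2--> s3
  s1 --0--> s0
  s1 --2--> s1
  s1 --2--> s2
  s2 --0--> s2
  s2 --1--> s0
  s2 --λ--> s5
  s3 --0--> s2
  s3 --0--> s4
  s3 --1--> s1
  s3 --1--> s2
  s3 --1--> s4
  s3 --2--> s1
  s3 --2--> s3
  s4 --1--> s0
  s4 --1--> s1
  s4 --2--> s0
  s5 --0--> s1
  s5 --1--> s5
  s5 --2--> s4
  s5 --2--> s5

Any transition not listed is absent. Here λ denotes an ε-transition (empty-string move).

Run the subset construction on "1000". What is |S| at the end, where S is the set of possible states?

4

Start in {s0}.
Read '1': {s0} → {s1, s2, s5}.
Read '0': {s1, s2, s5} → {s0, s1, s2, s5}.
Read '0': {s0, s1, s2, s5} → {s0, s1, s2, s5}.
Read '0': {s0, s1, s2, s5} → {s0, s1, s2, s5}.
That set has 4 states.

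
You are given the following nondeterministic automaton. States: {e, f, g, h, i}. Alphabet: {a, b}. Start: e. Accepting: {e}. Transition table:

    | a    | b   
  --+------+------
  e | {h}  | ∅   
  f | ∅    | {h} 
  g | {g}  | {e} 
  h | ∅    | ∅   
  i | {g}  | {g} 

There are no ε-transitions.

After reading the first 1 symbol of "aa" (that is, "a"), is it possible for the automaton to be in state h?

Start in {e}.
Read 'a': e→{h}; now {h}.
State h is in {h}.

Yes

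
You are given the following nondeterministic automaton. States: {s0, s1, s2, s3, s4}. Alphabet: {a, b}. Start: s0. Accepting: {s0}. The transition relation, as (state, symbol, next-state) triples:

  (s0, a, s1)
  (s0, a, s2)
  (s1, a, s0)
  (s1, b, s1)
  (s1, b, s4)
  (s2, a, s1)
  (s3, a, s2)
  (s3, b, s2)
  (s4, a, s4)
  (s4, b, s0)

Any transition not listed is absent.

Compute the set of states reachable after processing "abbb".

Start in {s0}.
Read 'a': {s0} → {s1, s2}.
Read 'b': {s1, s2} → {s1, s4}.
Read 'b': {s1, s4} → {s0, s1, s4}.
Read 'b': {s0, s1, s4} → {s0, s1, s4}.

{s0, s1, s4}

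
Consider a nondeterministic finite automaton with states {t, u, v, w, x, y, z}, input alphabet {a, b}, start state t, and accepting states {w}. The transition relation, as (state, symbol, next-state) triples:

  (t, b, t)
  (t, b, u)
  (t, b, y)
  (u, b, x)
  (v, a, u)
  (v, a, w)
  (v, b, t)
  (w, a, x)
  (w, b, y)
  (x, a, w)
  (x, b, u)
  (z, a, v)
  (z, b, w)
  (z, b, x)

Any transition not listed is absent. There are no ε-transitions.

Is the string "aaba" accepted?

Start in {t}.
Read 'a': {t} → ∅.
The set is empty and remains empty for the remaining 3 symbols.
The final set ∅ contains no accepting state.

No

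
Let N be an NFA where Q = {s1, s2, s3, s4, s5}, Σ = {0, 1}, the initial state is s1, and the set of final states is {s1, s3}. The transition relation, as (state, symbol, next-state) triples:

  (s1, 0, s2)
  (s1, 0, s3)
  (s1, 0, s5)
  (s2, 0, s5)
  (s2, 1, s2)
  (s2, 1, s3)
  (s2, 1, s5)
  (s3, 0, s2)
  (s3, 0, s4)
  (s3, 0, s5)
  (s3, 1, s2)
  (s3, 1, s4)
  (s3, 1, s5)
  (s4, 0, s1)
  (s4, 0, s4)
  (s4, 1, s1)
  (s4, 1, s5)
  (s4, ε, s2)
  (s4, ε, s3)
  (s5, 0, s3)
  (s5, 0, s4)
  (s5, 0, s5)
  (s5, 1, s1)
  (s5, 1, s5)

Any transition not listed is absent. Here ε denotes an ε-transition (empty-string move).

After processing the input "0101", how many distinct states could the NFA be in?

5

Start in {s1}.
Read '0': {s1} → {s2, s3, s5}.
Read '1': {s2, s3, s5} → {s1, s2, s3, s4, s5}.
Read '0': {s1, s2, s3, s4, s5} → {s1, s2, s3, s4, s5}.
Read '1': {s1, s2, s3, s4, s5} → {s1, s2, s3, s4, s5}.
That set has 5 states.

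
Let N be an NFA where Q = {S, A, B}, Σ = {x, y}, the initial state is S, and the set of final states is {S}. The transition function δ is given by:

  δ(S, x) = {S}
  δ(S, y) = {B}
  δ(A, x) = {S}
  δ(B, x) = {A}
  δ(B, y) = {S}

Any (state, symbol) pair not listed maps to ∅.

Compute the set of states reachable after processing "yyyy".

Start in {S}.
Read 'y': S→{B}; now {B}.
Read 'y': B→{S}; now {S}.
Read 'y': S→{B}; now {B}.
Read 'y': B→{S}; now {S}.

{S}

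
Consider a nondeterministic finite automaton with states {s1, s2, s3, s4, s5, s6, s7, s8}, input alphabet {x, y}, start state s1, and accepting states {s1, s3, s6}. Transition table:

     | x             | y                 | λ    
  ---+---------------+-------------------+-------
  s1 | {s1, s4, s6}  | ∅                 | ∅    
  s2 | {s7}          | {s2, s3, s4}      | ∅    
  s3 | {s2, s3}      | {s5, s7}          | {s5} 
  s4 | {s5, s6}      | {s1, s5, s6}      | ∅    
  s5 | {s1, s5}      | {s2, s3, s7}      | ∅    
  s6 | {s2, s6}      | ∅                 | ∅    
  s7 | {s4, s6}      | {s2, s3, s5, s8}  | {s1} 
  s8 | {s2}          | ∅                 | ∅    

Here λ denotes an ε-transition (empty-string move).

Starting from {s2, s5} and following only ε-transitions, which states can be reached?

{s2, s5}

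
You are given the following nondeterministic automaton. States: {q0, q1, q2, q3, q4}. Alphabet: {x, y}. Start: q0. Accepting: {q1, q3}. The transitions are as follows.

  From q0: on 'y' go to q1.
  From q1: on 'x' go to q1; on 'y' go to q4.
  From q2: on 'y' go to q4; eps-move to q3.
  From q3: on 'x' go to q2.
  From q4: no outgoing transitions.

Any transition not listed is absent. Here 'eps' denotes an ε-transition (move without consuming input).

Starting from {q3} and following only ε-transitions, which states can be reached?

{q3}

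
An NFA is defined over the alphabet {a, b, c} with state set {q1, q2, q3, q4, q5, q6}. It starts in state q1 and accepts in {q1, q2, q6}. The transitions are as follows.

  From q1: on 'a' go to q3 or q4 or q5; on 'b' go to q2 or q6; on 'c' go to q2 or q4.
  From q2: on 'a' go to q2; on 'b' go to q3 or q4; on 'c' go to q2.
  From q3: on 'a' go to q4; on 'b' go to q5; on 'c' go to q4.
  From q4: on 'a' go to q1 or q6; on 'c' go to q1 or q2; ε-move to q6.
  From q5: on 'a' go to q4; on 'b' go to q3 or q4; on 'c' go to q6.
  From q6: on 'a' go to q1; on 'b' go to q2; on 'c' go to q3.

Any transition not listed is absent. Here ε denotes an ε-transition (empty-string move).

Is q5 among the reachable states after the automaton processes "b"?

Start in {q1}.
Read 'b': {q1} → {q2, q6}.
State q5 is not in {q2, q6}.

No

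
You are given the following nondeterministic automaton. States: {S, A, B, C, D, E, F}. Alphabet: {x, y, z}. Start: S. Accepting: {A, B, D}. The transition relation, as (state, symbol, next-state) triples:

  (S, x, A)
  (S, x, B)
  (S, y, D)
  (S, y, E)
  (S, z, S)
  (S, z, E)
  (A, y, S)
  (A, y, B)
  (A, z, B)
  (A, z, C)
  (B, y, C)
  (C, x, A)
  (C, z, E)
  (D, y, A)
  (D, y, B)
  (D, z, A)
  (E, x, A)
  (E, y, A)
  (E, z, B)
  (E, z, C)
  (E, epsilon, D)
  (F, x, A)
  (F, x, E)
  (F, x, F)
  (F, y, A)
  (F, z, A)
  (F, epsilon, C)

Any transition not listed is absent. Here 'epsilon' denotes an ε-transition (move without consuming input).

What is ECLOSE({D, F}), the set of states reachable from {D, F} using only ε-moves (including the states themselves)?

{C, D, F}

Begin with {D, F}.
ε-move F → C; add C.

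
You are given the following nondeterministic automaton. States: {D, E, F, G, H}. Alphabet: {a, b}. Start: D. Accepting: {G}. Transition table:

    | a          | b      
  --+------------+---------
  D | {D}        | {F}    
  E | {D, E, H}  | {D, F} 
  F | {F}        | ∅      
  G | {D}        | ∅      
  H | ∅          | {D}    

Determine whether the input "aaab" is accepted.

No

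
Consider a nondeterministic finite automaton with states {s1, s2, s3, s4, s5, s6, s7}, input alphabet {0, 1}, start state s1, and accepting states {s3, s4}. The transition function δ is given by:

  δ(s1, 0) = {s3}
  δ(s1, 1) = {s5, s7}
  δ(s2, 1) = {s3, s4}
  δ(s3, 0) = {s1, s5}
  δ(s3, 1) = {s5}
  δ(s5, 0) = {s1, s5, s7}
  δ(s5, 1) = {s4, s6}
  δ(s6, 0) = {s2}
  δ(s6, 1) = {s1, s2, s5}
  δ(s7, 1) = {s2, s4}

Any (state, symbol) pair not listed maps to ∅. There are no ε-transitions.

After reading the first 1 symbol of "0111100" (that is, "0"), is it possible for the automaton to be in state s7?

Start in {s1}.
Read '0': {s1} → {s3}.
State s7 is not in {s3}.

No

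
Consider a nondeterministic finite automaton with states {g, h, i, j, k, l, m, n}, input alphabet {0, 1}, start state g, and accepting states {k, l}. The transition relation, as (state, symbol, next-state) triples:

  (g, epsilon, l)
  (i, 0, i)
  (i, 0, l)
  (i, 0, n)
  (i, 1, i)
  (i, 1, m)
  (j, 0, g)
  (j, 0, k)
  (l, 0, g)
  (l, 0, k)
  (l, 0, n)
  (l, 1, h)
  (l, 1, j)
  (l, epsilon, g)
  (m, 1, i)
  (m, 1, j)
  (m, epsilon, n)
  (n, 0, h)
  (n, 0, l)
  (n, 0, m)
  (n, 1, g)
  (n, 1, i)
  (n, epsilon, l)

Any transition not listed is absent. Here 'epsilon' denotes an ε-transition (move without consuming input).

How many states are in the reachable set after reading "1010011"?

7

Start: ε-closure({g}) = {g, l}.
Read '1': g→∅, l→{h, j}; now {h, j}.
Read '0': h→∅, j→{g, k}; union {g, k}; ε-closure = {g, k, l}.
Read '1': g→∅, k→∅, l→{h, j}; now {h, j}.
Read '0': h→∅, j→{g, k}; union {g, k}; ε-closure = {g, k, l}.
Read '0': g→∅, k→∅, l→{g, k, n}; union {g, k, n}; ε-closure = {g, k, l, n}.
Read '1': g→∅, k→∅, l→{h, j}, n→{g, i}; union {g, h, i, j}; ε-closure = {g, h, i, j, l}.
Read '1': g→∅, h→∅, i→{i, m}, j→∅, l→{h, j}; union {h, i, j, m}; ε-closure = {g, h, i, j, l, m, n}.
That set has 7 states.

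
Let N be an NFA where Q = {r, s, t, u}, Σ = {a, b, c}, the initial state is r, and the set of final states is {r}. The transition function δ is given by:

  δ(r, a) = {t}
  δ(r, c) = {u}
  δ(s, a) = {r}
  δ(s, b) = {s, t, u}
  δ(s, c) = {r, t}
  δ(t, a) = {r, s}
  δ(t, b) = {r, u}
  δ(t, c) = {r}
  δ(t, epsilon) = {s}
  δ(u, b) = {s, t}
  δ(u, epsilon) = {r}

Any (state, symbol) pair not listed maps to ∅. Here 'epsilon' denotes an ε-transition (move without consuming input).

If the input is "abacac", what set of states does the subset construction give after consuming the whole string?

{r, s, t, u}

Start in {r}.
Read 'a': r→{t}; union {t}; ε-closure = {s, t}.
Read 'b': s→{s, t, u}, t→{r, u}; now {r, s, t, u}.
Read 'a': r→{t}, s→{r}, t→{r, s}, u→∅; now {r, s, t}.
Read 'c': r→{u}, s→{r, t}, t→{r}; union {r, t, u}; ε-closure = {r, s, t, u}.
Read 'a': r→{t}, s→{r}, t→{r, s}, u→∅; now {r, s, t}.
Read 'c': r→{u}, s→{r, t}, t→{r}; union {r, t, u}; ε-closure = {r, s, t, u}.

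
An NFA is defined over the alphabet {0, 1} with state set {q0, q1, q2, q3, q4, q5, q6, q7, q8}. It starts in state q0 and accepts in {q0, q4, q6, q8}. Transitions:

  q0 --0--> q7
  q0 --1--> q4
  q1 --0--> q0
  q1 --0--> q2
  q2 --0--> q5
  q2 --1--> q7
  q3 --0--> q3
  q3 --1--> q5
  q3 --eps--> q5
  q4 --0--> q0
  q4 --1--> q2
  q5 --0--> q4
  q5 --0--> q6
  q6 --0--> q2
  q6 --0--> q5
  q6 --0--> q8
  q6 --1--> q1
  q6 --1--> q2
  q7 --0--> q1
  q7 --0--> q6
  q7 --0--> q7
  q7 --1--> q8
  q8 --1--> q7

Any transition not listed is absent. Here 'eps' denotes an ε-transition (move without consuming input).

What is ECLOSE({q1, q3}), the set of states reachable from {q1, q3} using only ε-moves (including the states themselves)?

{q1, q3, q5}

Begin with {q1, q3}.
ε-move q3 → q5; add q5.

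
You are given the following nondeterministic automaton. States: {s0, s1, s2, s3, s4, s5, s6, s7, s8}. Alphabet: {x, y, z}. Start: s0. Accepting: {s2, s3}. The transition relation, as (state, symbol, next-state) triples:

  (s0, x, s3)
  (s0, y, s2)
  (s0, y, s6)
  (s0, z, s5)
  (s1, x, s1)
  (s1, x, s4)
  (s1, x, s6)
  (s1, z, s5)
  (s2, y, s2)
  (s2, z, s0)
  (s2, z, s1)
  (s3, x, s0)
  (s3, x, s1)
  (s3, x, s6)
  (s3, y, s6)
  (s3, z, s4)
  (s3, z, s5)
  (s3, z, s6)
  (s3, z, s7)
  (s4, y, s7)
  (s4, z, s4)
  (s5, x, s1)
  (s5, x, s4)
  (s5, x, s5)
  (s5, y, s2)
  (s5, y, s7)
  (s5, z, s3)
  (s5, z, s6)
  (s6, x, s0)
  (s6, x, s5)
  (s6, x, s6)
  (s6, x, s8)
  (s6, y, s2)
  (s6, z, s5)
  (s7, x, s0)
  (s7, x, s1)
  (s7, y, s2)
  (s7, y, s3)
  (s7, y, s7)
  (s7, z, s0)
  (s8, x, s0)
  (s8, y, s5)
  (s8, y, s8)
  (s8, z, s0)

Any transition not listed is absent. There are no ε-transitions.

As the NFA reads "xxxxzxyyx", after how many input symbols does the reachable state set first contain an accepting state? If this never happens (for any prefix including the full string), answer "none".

Start in {s0}.
Read 'x': {s0} → {s3}.
None of the earlier sets intersect F, but {s3} does.

1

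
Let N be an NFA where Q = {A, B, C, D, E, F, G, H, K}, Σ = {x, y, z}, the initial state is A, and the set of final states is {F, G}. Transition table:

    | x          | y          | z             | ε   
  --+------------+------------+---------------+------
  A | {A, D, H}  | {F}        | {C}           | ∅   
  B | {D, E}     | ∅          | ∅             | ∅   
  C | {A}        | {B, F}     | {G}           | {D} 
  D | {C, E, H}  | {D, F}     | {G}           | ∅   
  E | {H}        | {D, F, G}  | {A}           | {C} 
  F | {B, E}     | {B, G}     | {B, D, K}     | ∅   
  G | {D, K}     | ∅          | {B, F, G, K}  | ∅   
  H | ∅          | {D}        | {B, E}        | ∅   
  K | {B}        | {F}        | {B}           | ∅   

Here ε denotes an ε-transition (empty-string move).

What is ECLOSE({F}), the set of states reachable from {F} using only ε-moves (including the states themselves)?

Begin with {F}.
No ε-moves leave this set, so the closure equals the set itself.

{F}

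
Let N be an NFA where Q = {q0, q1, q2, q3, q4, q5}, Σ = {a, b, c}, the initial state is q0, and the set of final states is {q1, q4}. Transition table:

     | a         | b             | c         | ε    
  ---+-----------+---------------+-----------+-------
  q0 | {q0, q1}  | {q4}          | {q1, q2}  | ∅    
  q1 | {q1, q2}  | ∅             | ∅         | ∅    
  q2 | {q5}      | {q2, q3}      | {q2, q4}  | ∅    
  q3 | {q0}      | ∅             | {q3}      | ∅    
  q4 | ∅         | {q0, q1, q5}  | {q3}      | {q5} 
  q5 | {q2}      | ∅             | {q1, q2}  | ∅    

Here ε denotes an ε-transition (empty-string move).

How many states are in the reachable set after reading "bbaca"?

3

Start in {q0}.
Read 'b': {q0} → {q4, q5}.
Read 'b': {q4, q5} → {q0, q1, q5}.
Read 'a': {q0, q1, q5} → {q0, q1, q2}.
Read 'c': {q0, q1, q2} → {q1, q2, q4, q5}.
Read 'a': {q1, q2, q4, q5} → {q1, q2, q5}.
That set has 3 states.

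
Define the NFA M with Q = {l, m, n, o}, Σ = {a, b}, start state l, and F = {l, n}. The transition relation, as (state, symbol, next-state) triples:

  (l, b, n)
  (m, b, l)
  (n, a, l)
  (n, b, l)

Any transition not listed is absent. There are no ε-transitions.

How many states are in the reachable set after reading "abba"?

Start in {l}.
Read 'a': {l} → ∅.
The set is empty and remains empty for the remaining 3 symbols.
That set has 0 states.

0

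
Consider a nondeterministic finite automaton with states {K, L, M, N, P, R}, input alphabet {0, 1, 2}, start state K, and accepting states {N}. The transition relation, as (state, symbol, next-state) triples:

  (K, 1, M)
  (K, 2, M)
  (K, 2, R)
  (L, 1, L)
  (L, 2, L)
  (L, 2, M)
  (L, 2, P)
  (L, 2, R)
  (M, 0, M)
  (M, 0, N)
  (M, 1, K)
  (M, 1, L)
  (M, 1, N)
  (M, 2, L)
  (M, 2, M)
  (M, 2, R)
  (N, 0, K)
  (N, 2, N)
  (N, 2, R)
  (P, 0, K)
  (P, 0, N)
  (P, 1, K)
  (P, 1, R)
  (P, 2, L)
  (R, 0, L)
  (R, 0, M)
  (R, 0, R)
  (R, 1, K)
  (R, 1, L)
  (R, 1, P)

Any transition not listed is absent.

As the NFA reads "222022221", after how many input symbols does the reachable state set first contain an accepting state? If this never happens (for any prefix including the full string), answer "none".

4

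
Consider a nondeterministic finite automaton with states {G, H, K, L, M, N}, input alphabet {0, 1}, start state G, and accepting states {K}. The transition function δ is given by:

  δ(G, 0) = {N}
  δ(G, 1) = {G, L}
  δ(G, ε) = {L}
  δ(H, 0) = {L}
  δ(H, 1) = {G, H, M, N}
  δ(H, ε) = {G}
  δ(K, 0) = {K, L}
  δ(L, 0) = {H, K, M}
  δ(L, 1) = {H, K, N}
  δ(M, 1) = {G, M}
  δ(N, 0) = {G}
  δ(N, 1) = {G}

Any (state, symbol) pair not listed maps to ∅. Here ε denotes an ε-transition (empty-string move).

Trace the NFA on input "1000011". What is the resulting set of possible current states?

{G, H, K, L, M, N}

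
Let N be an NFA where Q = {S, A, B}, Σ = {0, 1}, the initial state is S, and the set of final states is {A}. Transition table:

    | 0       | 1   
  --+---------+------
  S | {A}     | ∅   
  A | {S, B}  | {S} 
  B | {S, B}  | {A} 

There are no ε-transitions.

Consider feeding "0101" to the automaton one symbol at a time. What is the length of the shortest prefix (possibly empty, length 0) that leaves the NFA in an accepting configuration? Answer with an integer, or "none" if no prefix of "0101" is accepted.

1

Start in {S}.
Read '0': {S} → {A}.
None of the earlier sets intersect F, but {A} does.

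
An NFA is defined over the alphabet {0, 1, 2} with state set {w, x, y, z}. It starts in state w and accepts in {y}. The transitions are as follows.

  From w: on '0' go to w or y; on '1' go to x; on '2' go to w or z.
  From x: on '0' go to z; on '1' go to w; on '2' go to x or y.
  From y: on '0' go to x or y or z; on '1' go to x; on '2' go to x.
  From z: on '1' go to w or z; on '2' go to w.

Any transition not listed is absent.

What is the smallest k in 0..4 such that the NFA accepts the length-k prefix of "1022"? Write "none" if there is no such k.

none

Start in {w}.
Read '1': {w} → {x}.
Read '0': {x} → {z}.
Read '2': {z} → {w}.
Read '2': {w} → {w, z}.
No reachable set along the way intersects F.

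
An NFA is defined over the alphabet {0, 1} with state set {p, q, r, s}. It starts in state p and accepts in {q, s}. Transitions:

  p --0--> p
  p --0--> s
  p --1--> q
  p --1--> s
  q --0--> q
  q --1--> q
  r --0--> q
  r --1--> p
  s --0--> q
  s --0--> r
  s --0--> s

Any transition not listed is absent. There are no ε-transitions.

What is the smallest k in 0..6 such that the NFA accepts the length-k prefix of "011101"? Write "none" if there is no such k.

1

Start in {p}.
Read '0': p→{p, s}; now {p, s}.
None of the earlier sets intersect F, but {p, s} does.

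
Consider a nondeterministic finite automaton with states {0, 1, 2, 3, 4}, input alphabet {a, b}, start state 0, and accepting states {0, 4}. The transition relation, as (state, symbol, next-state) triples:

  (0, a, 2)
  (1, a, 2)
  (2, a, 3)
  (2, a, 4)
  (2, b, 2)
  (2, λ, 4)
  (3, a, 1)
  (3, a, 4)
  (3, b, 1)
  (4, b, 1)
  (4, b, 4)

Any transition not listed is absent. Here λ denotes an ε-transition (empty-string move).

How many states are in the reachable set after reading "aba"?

Start in {0}.
Read 'a': {0} → {2, 4}.
Read 'b': {2, 4} → {1, 2, 4}.
Read 'a': {1, 2, 4} → {2, 3, 4}.
That set has 3 states.

3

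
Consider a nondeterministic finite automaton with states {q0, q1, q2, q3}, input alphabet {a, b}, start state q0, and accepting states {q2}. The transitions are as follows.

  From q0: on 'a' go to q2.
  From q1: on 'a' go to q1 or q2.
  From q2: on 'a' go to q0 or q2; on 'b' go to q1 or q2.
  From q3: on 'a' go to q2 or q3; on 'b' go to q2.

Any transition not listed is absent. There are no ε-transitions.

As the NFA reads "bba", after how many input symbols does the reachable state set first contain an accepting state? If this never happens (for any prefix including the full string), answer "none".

none

Start in {q0}.
Read 'b': q0→∅; now ∅.
The set is empty and remains empty for the remaining 2 symbols.
No reachable set along the way intersects F.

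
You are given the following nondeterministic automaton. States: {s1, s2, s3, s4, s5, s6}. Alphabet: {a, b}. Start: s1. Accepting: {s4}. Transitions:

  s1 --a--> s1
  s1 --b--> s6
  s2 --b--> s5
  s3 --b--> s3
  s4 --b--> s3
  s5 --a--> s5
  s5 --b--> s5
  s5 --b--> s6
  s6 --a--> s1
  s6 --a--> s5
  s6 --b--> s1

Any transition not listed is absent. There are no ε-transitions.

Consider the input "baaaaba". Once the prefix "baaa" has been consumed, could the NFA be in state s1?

Yes

Start in {s1}.
Read 'b': {s1} → {s6}.
Read 'a': {s6} → {s1, s5}.
Read 'a': {s1, s5} → {s1, s5}.
Read 'a': {s1, s5} → {s1, s5}.
State s1 is in {s1, s5}.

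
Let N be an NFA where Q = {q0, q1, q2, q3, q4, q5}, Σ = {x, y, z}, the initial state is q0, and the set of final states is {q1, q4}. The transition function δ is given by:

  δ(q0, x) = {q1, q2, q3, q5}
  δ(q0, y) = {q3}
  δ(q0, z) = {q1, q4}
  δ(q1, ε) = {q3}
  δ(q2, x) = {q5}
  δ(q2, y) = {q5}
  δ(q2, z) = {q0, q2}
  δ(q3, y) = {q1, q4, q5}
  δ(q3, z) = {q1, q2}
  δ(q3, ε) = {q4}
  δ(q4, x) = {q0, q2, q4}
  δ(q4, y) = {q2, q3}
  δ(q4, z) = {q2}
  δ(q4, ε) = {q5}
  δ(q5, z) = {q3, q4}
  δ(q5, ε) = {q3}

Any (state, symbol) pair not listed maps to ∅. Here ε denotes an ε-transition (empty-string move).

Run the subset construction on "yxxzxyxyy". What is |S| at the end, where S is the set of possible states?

5

Start in {q0}.
Read 'y': q0→{q3}; union {q3}; ε-closure = {q3, q4, q5}.
Read 'x': q3→∅, q4→{q0, q2, q4}, q5→∅; union {q0, q2, q4}; ε-closure = {q0, q2, q3, q4, q5}.
Read 'x': q0→{q1, q2, q3, q5}, q2→{q5}, q3→∅, q4→{q0, q2, q4}, q5→∅; now {q0, q1, q2, q3, q4, q5}.
Read 'z': q0→{q1, q4}, q1→∅, q2→{q0, q2}, q3→{q1, q2}, q4→{q2}, q5→{q3, q4}; union {q0, q1, q2, q3, q4}; ε-closure = {q0, q1, q2, q3, q4, q5}.
Read 'x': q0→{q1, q2, q3, q5}, q1→∅, q2→{q5}, q3→∅, q4→{q0, q2, q4}, q5→∅; now {q0, q1, q2, q3, q4, q5}.
Read 'y': q0→{q3}, q1→∅, q2→{q5}, q3→{q1, q4, q5}, q4→{q2, q3}, q5→∅; now {q1, q2, q3, q4, q5}.
Read 'x': q1→∅, q2→{q5}, q3→∅, q4→{q0, q2, q4}, q5→∅; union {q0, q2, q4, q5}; ε-closure = {q0, q2, q3, q4, q5}.
Read 'y': q0→{q3}, q2→{q5}, q3→{q1, q4, q5}, q4→{q2, q3}, q5→∅; now {q1, q2, q3, q4, q5}.
Read 'y': q1→∅, q2→{q5}, q3→{q1, q4, q5}, q4→{q2, q3}, q5→∅; now {q1, q2, q3, q4, q5}.
That set has 5 states.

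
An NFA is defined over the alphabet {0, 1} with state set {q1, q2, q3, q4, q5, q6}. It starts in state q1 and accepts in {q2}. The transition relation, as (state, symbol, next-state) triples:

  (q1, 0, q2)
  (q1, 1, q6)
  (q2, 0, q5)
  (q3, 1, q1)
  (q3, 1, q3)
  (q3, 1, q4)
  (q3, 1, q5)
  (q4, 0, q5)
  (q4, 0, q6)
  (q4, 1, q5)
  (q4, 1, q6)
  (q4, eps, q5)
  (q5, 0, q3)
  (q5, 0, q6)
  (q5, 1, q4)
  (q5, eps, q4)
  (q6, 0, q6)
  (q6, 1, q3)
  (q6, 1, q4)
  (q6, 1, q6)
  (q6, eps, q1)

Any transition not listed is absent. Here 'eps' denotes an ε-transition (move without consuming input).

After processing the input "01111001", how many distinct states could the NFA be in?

Start in {q1}.
Read '0': q1→{q2}; now {q2}.
Read '1': q2→∅; now ∅.
The set is empty and remains empty for the remaining 6 symbols.
That set has 0 states.

0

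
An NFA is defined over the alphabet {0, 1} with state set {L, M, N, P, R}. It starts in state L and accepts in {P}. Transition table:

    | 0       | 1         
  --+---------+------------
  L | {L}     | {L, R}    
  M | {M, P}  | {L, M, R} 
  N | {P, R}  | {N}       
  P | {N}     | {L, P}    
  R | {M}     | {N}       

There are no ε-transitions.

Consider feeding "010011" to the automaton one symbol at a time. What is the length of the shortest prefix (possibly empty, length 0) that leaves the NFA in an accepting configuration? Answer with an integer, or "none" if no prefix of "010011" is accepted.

4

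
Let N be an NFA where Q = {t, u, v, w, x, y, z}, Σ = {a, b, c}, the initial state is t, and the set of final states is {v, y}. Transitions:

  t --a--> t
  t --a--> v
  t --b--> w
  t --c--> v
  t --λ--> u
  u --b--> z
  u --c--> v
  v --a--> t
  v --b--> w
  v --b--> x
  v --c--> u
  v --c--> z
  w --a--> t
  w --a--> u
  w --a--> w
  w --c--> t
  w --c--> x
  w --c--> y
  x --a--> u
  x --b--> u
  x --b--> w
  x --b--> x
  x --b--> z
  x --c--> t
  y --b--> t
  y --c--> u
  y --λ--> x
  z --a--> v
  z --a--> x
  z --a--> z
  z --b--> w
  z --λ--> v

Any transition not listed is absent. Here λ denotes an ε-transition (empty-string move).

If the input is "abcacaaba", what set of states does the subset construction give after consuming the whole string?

{t, u, v, w, x, z}

Start: ε-closure({t}) = {t, u}.
Read 'a': t→{t, v}, u→∅; union {t, v}; ε-closure = {t, u, v}.
Read 'b': t→{w}, u→{z}, v→{w, x}; union {w, x, z}; ε-closure = {v, w, x, z}.
Read 'c': v→{u, z}, w→{t, x, y}, x→{t}, z→∅; union {t, u, x, y, z}; ε-closure = {t, u, v, x, y, z}.
Read 'a': t→{t, v}, u→∅, v→{t}, x→{u}, y→∅, z→{v, x, z}; now {t, u, v, x, z}.
Read 'c': t→{v}, u→{v}, v→{u, z}, x→{t}, z→∅; now {t, u, v, z}.
Read 'a': t→{t, v}, u→∅, v→{t}, z→{v, x, z}; union {t, v, x, z}; ε-closure = {t, u, v, x, z}.
Read 'a': t→{t, v}, u→∅, v→{t}, x→{u}, z→{v, x, z}; now {t, u, v, x, z}.
Read 'b': t→{w}, u→{z}, v→{w, x}, x→{u, w, x, z}, z→{w}; union {u, w, x, z}; ε-closure = {u, v, w, x, z}.
Read 'a': u→∅, v→{t}, w→{t, u, w}, x→{u}, z→{v, x, z}; now {t, u, v, w, x, z}.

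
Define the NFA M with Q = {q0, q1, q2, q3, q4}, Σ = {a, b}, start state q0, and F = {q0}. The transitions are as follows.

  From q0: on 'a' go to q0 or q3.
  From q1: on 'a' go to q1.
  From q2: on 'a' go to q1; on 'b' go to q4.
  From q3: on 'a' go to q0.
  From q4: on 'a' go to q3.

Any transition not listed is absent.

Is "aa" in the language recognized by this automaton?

Yes

Start in {q0}.
Read 'a': {q0} → {q0, q3}.
Read 'a': {q0, q3} → {q0, q3}.
The final set {q0, q3} contains the accepting state q0.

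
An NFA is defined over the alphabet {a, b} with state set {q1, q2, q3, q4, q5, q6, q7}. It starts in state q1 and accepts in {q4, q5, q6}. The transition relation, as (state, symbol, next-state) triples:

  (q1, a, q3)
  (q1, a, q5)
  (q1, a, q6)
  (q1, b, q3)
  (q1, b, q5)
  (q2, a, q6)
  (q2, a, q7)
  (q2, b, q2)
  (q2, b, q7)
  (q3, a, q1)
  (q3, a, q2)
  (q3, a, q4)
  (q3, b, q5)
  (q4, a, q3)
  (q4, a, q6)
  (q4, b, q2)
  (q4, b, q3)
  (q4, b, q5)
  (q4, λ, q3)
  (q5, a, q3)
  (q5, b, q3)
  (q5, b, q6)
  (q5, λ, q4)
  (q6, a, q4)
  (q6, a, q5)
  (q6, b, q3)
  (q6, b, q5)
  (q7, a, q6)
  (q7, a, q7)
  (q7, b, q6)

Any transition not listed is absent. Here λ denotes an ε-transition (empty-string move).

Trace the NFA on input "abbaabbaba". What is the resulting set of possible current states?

{q1, q2, q3, q4, q5, q6, q7}

Start in {q1}.
Read 'a': q1→{q3, q5, q6}; union {q3, q5, q6}; ε-closure = {q3, q4, q5, q6}.
Read 'b': q3→{q5}, q4→{q2, q3, q5}, q5→{q3, q6}, q6→{q3, q5}; union {q2, q3, q5, q6}; ε-closure = {q2, q3, q4, q5, q6}.
Read 'b': q2→{q2, q7}, q3→{q5}, q4→{q2, q3, q5}, q5→{q3, q6}, q6→{q3, q5}; union {q2, q3, q5, q6, q7}; ε-closure = {q2, q3, q4, q5, q6, q7}.
Read 'a': q2→{q6, q7}, q3→{q1, q2, q4}, q4→{q3, q6}, q5→{q3}, q6→{q4, q5}, q7→{q6, q7}; now {q1, q2, q3, q4, q5, q6, q7}.
Read 'a': q1→{q3, q5, q6}, q2→{q6, q7}, q3→{q1, q2, q4}, q4→{q3, q6}, q5→{q3}, q6→{q4, q5}, q7→{q6, q7}; now {q1, q2, q3, q4, q5, q6, q7}.
Read 'b': q1→{q3, q5}, q2→{q2, q7}, q3→{q5}, q4→{q2, q3, q5}, q5→{q3, q6}, q6→{q3, q5}, q7→{q6}; union {q2, q3, q5, q6, q7}; ε-closure = {q2, q3, q4, q5, q6, q7}.
Read 'b': q2→{q2, q7}, q3→{q5}, q4→{q2, q3, q5}, q5→{q3, q6}, q6→{q3, q5}, q7→{q6}; union {q2, q3, q5, q6, q7}; ε-closure = {q2, q3, q4, q5, q6, q7}.
Read 'a': q2→{q6, q7}, q3→{q1, q2, q4}, q4→{q3, q6}, q5→{q3}, q6→{q4, q5}, q7→{q6, q7}; now {q1, q2, q3, q4, q5, q6, q7}.
Read 'b': q1→{q3, q5}, q2→{q2, q7}, q3→{q5}, q4→{q2, q3, q5}, q5→{q3, q6}, q6→{q3, q5}, q7→{q6}; union {q2, q3, q5, q6, q7}; ε-closure = {q2, q3, q4, q5, q6, q7}.
Read 'a': q2→{q6, q7}, q3→{q1, q2, q4}, q4→{q3, q6}, q5→{q3}, q6→{q4, q5}, q7→{q6, q7}; now {q1, q2, q3, q4, q5, q6, q7}.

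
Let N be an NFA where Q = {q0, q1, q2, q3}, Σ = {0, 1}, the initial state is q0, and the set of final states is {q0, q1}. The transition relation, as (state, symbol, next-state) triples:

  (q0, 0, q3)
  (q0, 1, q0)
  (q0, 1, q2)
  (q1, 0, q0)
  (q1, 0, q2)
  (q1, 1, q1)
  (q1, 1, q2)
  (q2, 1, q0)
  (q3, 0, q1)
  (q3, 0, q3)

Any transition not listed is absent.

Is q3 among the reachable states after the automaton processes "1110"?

Yes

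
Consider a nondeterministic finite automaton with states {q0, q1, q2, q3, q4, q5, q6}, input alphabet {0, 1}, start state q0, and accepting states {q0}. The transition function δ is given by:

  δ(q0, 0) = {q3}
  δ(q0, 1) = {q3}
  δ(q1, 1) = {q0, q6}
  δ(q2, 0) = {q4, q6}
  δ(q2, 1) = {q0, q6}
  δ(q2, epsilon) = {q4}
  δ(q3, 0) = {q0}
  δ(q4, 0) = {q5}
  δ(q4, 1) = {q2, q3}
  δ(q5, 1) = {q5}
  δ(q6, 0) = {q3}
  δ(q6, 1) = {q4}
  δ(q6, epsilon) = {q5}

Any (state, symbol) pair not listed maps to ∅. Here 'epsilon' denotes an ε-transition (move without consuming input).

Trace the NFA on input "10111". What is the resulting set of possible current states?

∅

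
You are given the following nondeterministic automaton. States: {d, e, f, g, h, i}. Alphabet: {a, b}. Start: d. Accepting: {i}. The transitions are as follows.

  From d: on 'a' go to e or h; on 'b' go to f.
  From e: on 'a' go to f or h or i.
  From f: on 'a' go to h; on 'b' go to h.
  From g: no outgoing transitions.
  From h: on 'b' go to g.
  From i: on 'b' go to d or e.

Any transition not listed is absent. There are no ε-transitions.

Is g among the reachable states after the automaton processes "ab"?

Start in {d}.
Read 'a': {d} → {e, h}.
Read 'b': {e, h} → {g}.
State g is in {g}.

Yes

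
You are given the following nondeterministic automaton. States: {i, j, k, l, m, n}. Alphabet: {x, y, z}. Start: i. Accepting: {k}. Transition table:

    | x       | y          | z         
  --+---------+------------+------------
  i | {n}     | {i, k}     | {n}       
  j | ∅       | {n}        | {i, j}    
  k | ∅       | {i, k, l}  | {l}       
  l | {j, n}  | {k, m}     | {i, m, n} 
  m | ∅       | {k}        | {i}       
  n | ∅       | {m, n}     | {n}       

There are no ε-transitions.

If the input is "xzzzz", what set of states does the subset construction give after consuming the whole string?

{n}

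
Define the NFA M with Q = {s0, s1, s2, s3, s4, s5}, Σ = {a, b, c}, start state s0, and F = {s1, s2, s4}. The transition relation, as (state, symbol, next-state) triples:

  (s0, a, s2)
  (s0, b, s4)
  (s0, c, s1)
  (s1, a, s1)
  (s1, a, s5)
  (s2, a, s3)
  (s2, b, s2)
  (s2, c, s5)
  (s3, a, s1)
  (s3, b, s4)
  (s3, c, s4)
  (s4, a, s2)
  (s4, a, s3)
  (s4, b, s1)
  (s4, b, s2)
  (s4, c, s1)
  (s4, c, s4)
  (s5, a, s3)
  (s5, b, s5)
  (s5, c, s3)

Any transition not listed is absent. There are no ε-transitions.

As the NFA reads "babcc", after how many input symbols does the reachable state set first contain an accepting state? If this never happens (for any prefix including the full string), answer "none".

Start in {s0}.
Read 'b': {s0} → {s4}.
None of the earlier sets intersect F, but {s4} does.

1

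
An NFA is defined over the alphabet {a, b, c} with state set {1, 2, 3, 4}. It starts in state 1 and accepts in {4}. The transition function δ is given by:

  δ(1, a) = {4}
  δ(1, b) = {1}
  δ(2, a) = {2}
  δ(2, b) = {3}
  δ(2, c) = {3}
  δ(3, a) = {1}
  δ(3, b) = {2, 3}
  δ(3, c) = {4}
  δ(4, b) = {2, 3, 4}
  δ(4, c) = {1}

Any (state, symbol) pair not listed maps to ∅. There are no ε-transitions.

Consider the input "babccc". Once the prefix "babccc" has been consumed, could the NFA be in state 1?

Start in {1}.
Read 'b': {1} → {1}.
Read 'a': {1} → {4}.
Read 'b': {4} → {2, 3, 4}.
Read 'c': {2, 3, 4} → {1, 3, 4}.
Read 'c': {1, 3, 4} → {1, 4}.
Read 'c': {1, 4} → {1}.
State 1 is in {1}.

Yes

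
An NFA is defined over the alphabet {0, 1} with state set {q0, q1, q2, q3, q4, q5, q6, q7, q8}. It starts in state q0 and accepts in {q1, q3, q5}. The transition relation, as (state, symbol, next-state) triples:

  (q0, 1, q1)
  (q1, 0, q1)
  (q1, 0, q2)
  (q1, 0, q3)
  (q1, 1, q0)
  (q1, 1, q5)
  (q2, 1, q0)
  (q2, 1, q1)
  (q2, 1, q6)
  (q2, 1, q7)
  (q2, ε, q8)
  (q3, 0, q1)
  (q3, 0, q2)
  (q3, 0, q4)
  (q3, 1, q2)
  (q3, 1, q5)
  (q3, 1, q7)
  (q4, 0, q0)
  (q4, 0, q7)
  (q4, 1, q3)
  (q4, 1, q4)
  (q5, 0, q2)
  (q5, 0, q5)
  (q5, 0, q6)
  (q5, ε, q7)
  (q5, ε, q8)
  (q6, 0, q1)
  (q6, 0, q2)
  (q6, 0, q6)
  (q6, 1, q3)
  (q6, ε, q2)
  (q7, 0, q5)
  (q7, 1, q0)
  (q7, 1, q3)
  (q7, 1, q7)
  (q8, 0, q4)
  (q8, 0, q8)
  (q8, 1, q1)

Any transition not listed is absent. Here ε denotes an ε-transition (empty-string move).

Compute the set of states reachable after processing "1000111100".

Start in {q0}.
Read '1': q0→{q1}; now {q1}.
Read '0': q1→{q1, q2, q3}; union {q1, q2, q3}; ε-closure = {q1, q2, q3, q8}.
Read '0': q1→{q1, q2, q3}, q2→∅, q3→{q1, q2, q4}, q8→{q4, q8}; now {q1, q2, q3, q4, q8}.
Read '0': q1→{q1, q2, q3}, q2→∅, q3→{q1, q2, q4}, q4→{q0, q7}, q8→{q4, q8}; now {q0, q1, q2, q3, q4, q7, q8}.
Read '1': q0→{q1}, q1→{q0, q5}, q2→{q0, q1, q6, q7}, q3→{q2, q5, q7}, q4→{q3, q4}, q7→{q0, q3, q7}, q8→{q1}; union {q0, q1, q2, q3, q4, q5, q6, q7}; ε-closure = {q0, q1, q2, q3, q4, q5, q6, q7, q8}.
Read '1': q0→{q1}, q1→{q0, q5}, q2→{q0, q1, q6, q7}, q3→{q2, q5, q7}, q4→{q3, q4}, q5→∅, q6→{q3}, q7→{q0, q3, q7}, q8→{q1}; union {q0, q1, q2, q3, q4, q5, q6, q7}; ε-closure = {q0, q1, q2, q3, q4, q5, q6, q7, q8}.
Read '1': q0→{q1}, q1→{q0, q5}, q2→{q0, q1, q6, q7}, q3→{q2, q5, q7}, q4→{q3, q4}, q5→∅, q6→{q3}, q7→{q0, q3, q7}, q8→{q1}; union {q0, q1, q2, q3, q4, q5, q6, q7}; ε-closure = {q0, q1, q2, q3, q4, q5, q6, q7, q8}.
Read '1': q0→{q1}, q1→{q0, q5}, q2→{q0, q1, q6, q7}, q3→{q2, q5, q7}, q4→{q3, q4}, q5→∅, q6→{q3}, q7→{q0, q3, q7}, q8→{q1}; union {q0, q1, q2, q3, q4, q5, q6, q7}; ε-closure = {q0, q1, q2, q3, q4, q5, q6, q7, q8}.
Read '0': q0→∅, q1→{q1, q2, q3}, q2→∅, q3→{q1, q2, q4}, q4→{q0, q7}, q5→{q2, q5, q6}, q6→{q1, q2, q6}, q7→{q5}, q8→{q4, q8}; now {q0, q1, q2, q3, q4, q5, q6, q7, q8}.
Read '0': q0→∅, q1→{q1, q2, q3}, q2→∅, q3→{q1, q2, q4}, q4→{q0, q7}, q5→{q2, q5, q6}, q6→{q1, q2, q6}, q7→{q5}, q8→{q4, q8}; now {q0, q1, q2, q3, q4, q5, q6, q7, q8}.

{q0, q1, q2, q3, q4, q5, q6, q7, q8}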